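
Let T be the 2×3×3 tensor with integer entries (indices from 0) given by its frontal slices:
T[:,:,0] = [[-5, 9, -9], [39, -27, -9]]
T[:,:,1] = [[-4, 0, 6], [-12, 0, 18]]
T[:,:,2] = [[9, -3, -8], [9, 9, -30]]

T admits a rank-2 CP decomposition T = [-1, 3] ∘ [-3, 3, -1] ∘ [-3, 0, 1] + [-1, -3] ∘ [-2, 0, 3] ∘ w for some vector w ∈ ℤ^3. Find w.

w = [2, -2, 3]

Subtract the known terms from T to get the rank-1 residual R = [-1, -3] ∘ [-2, 0, 3] ∘ w, so R[i,j,k] = a[i]·b[j]·w[k]. Pick indices with nonzero a[0]·b[0] = (-1)·(-2) = 2. Only the fibre through (0,0,·) is needed: R[0,0,:] = T[0,0,:] − Σₗ aₗ[0]bₗ[0]cₗ = [-5, -4, 9] − (-1)·(-3)·[-3, 0, 1] = [4, -4, 6]. Then w[k] = R[0,0,k] / 2 for each k, giving w = [4, -4, 6] / 2 = [2, -2, 3].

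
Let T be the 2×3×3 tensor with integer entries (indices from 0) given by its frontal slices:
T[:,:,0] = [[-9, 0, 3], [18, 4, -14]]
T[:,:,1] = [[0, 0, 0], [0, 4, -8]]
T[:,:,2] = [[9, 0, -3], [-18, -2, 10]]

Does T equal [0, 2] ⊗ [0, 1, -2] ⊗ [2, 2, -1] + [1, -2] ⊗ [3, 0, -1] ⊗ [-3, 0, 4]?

No

Reconstruct entry (0,0,2) from the claimed factors: Σₗ aₗ[0]bₗ[0]cₗ[2] = (0)·(0)·(-1) + (1)·(3)·(4) = 12, but T[0,0,2] = 9. The claim is false.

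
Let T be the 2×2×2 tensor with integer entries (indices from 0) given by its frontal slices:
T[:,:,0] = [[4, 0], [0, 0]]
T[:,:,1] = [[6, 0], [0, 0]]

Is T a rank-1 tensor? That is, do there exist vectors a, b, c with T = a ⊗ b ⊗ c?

Yes

The mode-1 fibre T[:,0,0] = [4, 0] gives a = (1, 0) (primitive direction); the mode-2 fibre T[0,:,0] = [4, 0] gives b = (1, 0); then c[k] = T[0,0,k] / (a[0]·b[0]) = [4, 6] / 1 = (4, 6).
Expanding (1, 0) ⊗ (1, 0) ⊗ (4, 6) reproduces all 8 entries of T, so T = (1, 0) ⊗ (1, 0) ⊗ (4, 6) and rank(T) ≤ 1.
Equivalently every frontal slice T[:,:,k] is c[k] times the rank-1 matrix (1, 0) ⊗ (1, 0). So T has rank 1 (it is nonzero).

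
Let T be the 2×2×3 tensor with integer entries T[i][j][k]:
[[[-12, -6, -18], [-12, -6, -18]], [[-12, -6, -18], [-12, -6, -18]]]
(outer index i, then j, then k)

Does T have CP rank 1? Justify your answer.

If T = a ⊗ b ⊗ c then every fibre of T is a multiple of the corresponding factor, so read the factors off the fibres through the nonzero entry T[0,0,0] = -12.
The mode-1 fibre T[:,0,0] = [-12, -12] gives a = (1, 1) (primitive direction); the mode-2 fibre T[0,:,0] = [-12, -12] gives b = (1, 1); then c[k] = T[0,0,k] / (a[0]·b[0]) = [-12, -6, -18] / 1 = (-12, -6, -18).
Expanding (1, 1) ⊗ (1, 1) ⊗ (-12, -6, -18) reproduces all 12 entries of T, so T = (1, 1) ⊗ (1, 1) ⊗ (-12, -6, -18) and rank(T) ≤ 1.
Equivalently every frontal slice T[:,:,k] is c[k] times the rank-1 matrix (1, 1) ⊗ (1, 1). So T has rank 1 (it is nonzero).

Yes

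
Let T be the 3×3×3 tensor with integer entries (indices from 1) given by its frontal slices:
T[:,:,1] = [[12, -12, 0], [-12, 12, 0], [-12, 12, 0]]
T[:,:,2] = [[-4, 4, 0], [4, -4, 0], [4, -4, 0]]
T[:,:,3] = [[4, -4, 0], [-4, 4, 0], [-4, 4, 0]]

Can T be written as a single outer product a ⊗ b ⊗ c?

Yes

The mode-1 fibre T[:,1,1] = [12, -12, -12] gives a = [1, -1, -1] (primitive direction); the mode-2 fibre T[1,:,1] = [12, -12, 0] gives b = [1, -1, 0]; then c[k] = T[1,1,k] / (a[1]·b[1]) = [12, -4, 4] / 1 = [12, -4, 4].
Expanding [1, -1, -1] ⊗ [1, -1, 0] ⊗ [12, -4, 4] reproduces all 27 entries of T, so T = [1, -1, -1] ⊗ [1, -1, 0] ⊗ [12, -4, 4] and rank(T) ≤ 1.
Equivalently every frontal slice T[:,:,k] is c[k] times the rank-1 matrix [1, -1, -1] ⊗ [1, -1, 0]. So T has rank 1 (it is nonzero).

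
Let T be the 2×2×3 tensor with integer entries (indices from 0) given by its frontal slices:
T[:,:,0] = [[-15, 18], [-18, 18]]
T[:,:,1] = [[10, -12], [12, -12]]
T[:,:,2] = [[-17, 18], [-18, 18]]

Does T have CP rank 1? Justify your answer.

The mode-2 unfolding of T (rows indexed by j, columns by (i,k) = (0,0), (0,1), (0,2), (1,0), (1,1), (1,2)) is [[-15, 10, -17, -18, 12, -18], [18, -12, 18, 18, -12, 18]].
There the 2×2 minor on rows j ∈ {0, 1}, columns (i,k) ∈ {(0,0), (0,2)} is det [[-15, -17], [18, 18]] = 36 ≠ 0, so this unfolding has rank ≥ 2; CP rank is at least every unfolding rank, so rank(T) ≥ 2.
In particular rank(T) ≥ 2 > 1, so T is not rank-1.

No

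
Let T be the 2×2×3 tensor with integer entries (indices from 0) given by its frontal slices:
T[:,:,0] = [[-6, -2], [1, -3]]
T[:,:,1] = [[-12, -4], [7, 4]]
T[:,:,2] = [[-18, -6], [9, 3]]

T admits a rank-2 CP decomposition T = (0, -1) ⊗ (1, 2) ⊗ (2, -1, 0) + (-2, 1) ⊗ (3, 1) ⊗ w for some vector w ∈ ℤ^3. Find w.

Subtract the known terms from T to get the rank-1 residual R = (-2, 1) ⊗ (3, 1) ⊗ w, so R[i,j,k] = a[i]·b[j]·w[k]. Pick indices with nonzero a[0]·b[0] = (-2)·(3) = -6. Only the fibre through (0,0,·) is needed: R[0,0,:] = T[0,0,:] − Σₗ aₗ[0]bₗ[0]cₗ = [-6, -12, -18] − (0)·(1)·(2, -1, 0) = [-6, -12, -18]. Then w[k] = R[0,0,k] / -6 for each k, giving w = [-6, -12, -18] / -6 = (1, 2, 3).

w = (1, 2, 3)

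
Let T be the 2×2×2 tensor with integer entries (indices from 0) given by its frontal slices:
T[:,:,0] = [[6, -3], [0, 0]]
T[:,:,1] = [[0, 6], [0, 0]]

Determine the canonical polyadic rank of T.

Lower bound: the mode-3 unfolding of T (rows indexed by k, columns by (i,j) = (0,0), (0,1), (1,0), (1,1)) is [[6, -3, 0, 0], [0, 6, 0, 0]].
There the 2×2 minor on rows k ∈ {0, 1}, columns (i,j) ∈ {(0,0), (0,1)} is det [[6, -3], [0, 6]] = 36 ≠ 0, so this unfolding has rank ≥ 2; CP rank is at least every unfolding rank, so rank(T) ≥ 2. (Flattening ranks never certify an upper bound on CP rank; for that we must actually write T with 2 rank-1 terms.)
Upper bound — finding two terms. Every mode-1 slice of T is a multiple of one matrix: T[i,:,:] = a[i]·M with a = (1, 0) and M = [[6, 0], [-3, 6]] (rows indexed by j, columns by k). So it suffices to write M as a sum of two rank-1 matrices.
Splitting M by its rows (j = 0, 1), M = (1, 0)(6, 0)ᵀ + (0, 1)(-3, 6)ᵀ.
Hence T = (1, 0) (x) (1, 0) (x) (6, 0) + (1, 0) (x) (0, 1) (x) (-3, 6), so rank(T) ≤ 2.
These bounds meet, so rank(T) = 2.
Check entry T[0,0,0] = 6: (1)·(1)·(6) + (1)·(0)·(-3) = 6.

2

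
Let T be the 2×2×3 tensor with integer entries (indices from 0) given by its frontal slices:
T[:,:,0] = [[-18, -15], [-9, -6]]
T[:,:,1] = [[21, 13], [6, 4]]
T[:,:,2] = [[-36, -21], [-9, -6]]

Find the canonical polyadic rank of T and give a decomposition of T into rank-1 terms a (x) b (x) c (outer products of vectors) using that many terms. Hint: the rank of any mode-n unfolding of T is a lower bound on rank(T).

Lower bound: in the mode-3 unfolding of T (rows indexed by k, columns by (i,j)) the 2×2 minor on rows k ∈ {0, 1}, columns (i,j) ∈ {(0,0), (0,1)} is det [[-18, -15], [21, 13]] = 81 ≠ 0, so that unfolding has rank ≥ 2 and hence rank(T) ≥ 2 (CP rank is at least every unfolding rank, though it can be larger).
Upper bound: with S_k = T[:,:,k], the two rank-1 terms a₁b₁ᵀ, a₂b₂ᵀ are the rank-1 members of the pencil x·S₀ + y·S₁.
det(x·S₀ + y·S₁) is −27·x² + 9·xy + 6·y² = (-3)·(3·x − 2·y)(3·x + y), vanishing at (x:y) = (2:3) and (1:-3).
M₁ = 2·S₀ + 3·S₁ = [[27, 9], [0, 0]] = 9·(1, 0)(3, 1)ᵀ and M₂ = S₀ − 3·S₁ = [[-81, -54], [-27, -18]] = (-9)·(3, 1)(3, 2)ᵀ, so take a₁ = (1, 0), b₁ = (3, 1), a₂ = (3, 1), b₂ = (3, 2).
Each slice is an integer combination of E₁ = a₁b₁ᵀ and E₂ = a₂b₂ᵀ: S₀ = 3·E₁ − 3·E₂, S₁ = E₁ + 2·E₂, S₂ = −3·E₁ − 3·E₂; reading off coefficients, c₁ = (3, 1, -3) and c₂ = (-3, 2, -3).
Hence T = (1, 0) (x) (3, 1) (x) (3, 1, -3) + (3, 1) (x) (3, 2) (x) (-3, 2, -3), so rank(T) ≤ 2.
These bounds meet, so rank(T) = 2.

rank(T) = 2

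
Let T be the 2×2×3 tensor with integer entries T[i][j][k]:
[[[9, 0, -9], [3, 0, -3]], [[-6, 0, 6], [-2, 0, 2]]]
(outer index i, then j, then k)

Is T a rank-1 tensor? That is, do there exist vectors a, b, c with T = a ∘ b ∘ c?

If T = a ∘ b ∘ c then every fibre of T is a multiple of the corresponding factor, so read the factors off the fibres through the nonzero entry T[0,0,0] = 9.
The mode-1 fibre T[:,0,0] = [9, -6] gives a = [3, -2] (primitive direction); the mode-2 fibre T[0,:,0] = [9, 3] gives b = [3, 1]; then c[k] = T[0,0,k] / (a[0]·b[0]) = [9, 0, -9] / 9 = [1, 0, -1].
Expanding [3, -2] ∘ [3, 1] ∘ [1, 0, -1] reproduces all 12 entries of T, so T = [3, -2] ∘ [3, 1] ∘ [1, 0, -1] and rank(T) ≤ 1.
Equivalently every frontal slice T[:,:,k] is c[k] times the rank-1 matrix [3, -2] ∘ [3, 1]. So T has rank 1 (it is nonzero).

Yes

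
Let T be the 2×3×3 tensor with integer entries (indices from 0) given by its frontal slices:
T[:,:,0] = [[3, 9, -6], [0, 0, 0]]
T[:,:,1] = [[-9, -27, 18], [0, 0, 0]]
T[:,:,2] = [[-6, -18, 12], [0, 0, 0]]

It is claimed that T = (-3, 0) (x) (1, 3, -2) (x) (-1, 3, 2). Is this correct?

Reconstruct entrywise from the claimed factors. For example, T[0,0,1] = -9 and Σₗ aₗ[0]bₗ[0]cₗ[1] = (-3)·(1)·(3) = -9; checking all 18 entries, every one matches. The claim holds.

Yes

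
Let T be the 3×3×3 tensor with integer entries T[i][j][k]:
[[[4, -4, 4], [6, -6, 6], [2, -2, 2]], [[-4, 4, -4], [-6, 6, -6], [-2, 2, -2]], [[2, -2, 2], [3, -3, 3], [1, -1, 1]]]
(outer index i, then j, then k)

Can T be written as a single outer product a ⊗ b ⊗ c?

Yes

The mode-1 fibre T[:,0,0] = [4, -4, 2] gives a = [2, -2, 1] (primitive direction); the mode-2 fibre T[0,:,0] = [4, 6, 2] gives b = [2, 3, 1]; then c[k] = T[0,0,k] / (a[0]·b[0]) = [4, -4, 4] / 4 = [1, -1, 1].
Expanding [2, -2, 1] ⊗ [2, 3, 1] ⊗ [1, -1, 1] reproduces all 27 entries of T, so T = [2, -2, 1] ⊗ [2, 3, 1] ⊗ [1, -1, 1] and rank(T) ≤ 1.
Equivalently every frontal slice T[:,:,k] is c[k] times the rank-1 matrix [2, -2, 1] ⊗ [2, 3, 1]. So T has rank 1 (it is nonzero).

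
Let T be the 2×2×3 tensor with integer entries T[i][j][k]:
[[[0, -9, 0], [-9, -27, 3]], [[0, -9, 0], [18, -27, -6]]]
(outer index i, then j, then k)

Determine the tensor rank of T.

Lower bound: the mode-3 unfolding of T (rows indexed by k, columns by (i,j) = (0,0), (0,1), (1,0), (1,1)) is [[0, -9, 0, 18], [-9, -27, -9, -27], [0, 3, 0, -6]].
There the 2×2 minor on rows k ∈ {0, 1}, columns (i,j) ∈ {(0,0), (0,1)} is det [[0, -9], [-9, -27]] = -81 ≠ 0, so this unfolding has rank ≥ 2; CP rank is at least every unfolding rank, so rank(T) ≥ 2. (Flattening ranks never certify an upper bound on CP rank; for that we must actually write T with 2 rank-1 terms.)
Upper bound — finding two terms. Write S_k = T[:,:,k] for the frontal slices: S₀ = [[0, -9], [0, 18]], S₁ = [[-9, -27], [-9, -27]], S₂ = [[0, 3], [0, -6]].
If T = a₁ (x) b₁ (x) c₁ + a₂ (x) b₂ (x) c₂ then each S_k = c₁[k]·a₁b₁ᵀ + c₂[k]·a₂b₂ᵀ. S₀ and S₁ are linearly independent, so a₁b₁ᵀ and a₂b₂ᵀ must span the same plane of matrices: they are the rank-1 matrices of the form x·S₀ + y·S₁.
det(x·S₀ + y·S₁) is −243·xy = (-243)·(y)(x), vanishing at (x:y) = (1:0) and (0:1).
M₁ = S₀ = [[0, -9], [0, 18]] = (-9)·(1, -2)(0, 1)ᵀ and M₂ = S₁ = [[-9, -27], [-9, -27]] = (-9)·(1, 1)(1, 3)ᵀ, so take a₁ = (1, -2), b₁ = (0, 1), a₂ = (1, 1), b₂ = (1, 3).
Each slice is an integer combination of E₁ = a₁b₁ᵀ and E₂ = a₂b₂ᵀ: S₀ = −9·E₁, S₁ = −9·E₂, S₂ = 3·E₁; reading off coefficients, c₁ = (-9, 0, 3) and c₂ = (0, -9, 0).
Hence T = (1, -2) (x) (0, 1) (x) (-9, 0, 3) + (1, 1) (x) (1, 3) (x) (0, -9, 0), so rank(T) ≤ 2.
These bounds meet, so rank(T) = 2.
Check entry T[0,1,1] = -27: (1)·(1)·(0) + (1)·(3)·(-9) = -27.

2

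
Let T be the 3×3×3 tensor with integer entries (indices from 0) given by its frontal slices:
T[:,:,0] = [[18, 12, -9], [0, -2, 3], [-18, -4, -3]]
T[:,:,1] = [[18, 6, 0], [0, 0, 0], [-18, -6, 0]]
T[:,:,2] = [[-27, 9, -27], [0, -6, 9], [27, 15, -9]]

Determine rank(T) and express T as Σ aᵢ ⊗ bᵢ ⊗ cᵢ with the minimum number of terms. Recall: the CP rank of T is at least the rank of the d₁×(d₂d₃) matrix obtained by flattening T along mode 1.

Lower bound: in the mode-2 unfolding of T (rows indexed by j, columns by (i,k)) the 2×2 minor on rows j ∈ {0, 1}, columns (i,k) ∈ {(0,0), (0,1)} is det [[18, 18], [12, 6]] = -108 ≠ 0, so that unfolding has rank ≥ 2 and hence rank(T) ≥ 2 (CP rank is at least every unfolding rank, though it can be larger).
Upper bound: with S_k = T[:,:,k], the two rank-1 terms a₁b₁ᵀ, a₂b₂ᵀ are the rank-1 members of the pencil x·S₀ + y·S₁.
The 2×2 minor of x·S₀ + y·S₁ on rows {0,1}, columns {0,1} is −36·x² − 36·xy = (-36)·(x + y)(x), vanishing at (x:y) = (1:-1) and (0:1).
M₁ = S₀ − S₁ = [[0, 6, -9], [0, -2, 3], [0, 2, -3]] = (3, -1, 1)(0, 2, -3)ᵀ and M₂ = S₁ = [[18, 6, 0], [0, 0, 0], [-18, -6, 0]] = 6·(1, 0, -1)(3, 1, 0)ᵀ, so take a₁ = (3, -1, 1), b₁ = (0, 2, -3), a₂ = (1, 0, -1), b₂ = (3, 1, 0).
Each slice is an integer combination of E₁ = a₁b₁ᵀ and E₂ = a₂b₂ᵀ: S₀ = E₁ + 6·E₂, S₁ = 6·E₂, S₂ = 3·E₁ − 9·E₂; reading off coefficients, c₁ = (1, 0, 3) and c₂ = (6, 6, -9).
Hence T = (3, -1, 1) ⊗ (0, 2, -3) ⊗ (1, 0, 3) + (1, 0, -1) ⊗ (3, 1, 0) ⊗ (6, 6, -9), so rank(T) ≤ 2.
These bounds meet, so rank(T) = 2.

rank(T) = 2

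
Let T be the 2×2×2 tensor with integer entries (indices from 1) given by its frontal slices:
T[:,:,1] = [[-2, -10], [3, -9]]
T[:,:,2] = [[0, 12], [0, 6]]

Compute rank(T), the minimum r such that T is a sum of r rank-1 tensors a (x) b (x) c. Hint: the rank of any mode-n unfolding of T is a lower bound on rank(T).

2

Lower bound: in the mode-2 unfolding of T (rows indexed by j, columns by (i,k)) the 2×2 minor on rows j ∈ {1, 2}, columns (i,k) ∈ {(1,1), (1,2)} is det [[-2, 0], [-10, 12]] = -24 ≠ 0, so that unfolding has rank ≥ 2 and hence rank(T) ≥ 2 (CP rank is at least every unfolding rank, though it can be larger).
Upper bound: with S_k = T[:,:,k], the two rank-1 terms a₁b₁ᵀ, a₂b₂ᵀ are the rank-1 members of the pencil x·S₁ + y·S₂.
det(x·S₁ + y·S₂) is 48·x² − 48·xy = 48·(x − y)(x), vanishing at (x:y) = (1:1) and (0:1).
M₁ = S₁ + S₂ = [[-2, 2], [3, -3]] = −[2, -3][1, -1]ᵀ and M₂ = S₂ = [[0, 12], [0, 6]] = 6·[2, 1][0, 1]ᵀ, so take a₁ = [2, -3], b₁ = [1, -1], a₂ = [2, 1], b₂ = [0, 1].
Each slice is an integer combination of E₁ = a₁b₁ᵀ and E₂ = a₂b₂ᵀ: S₁ = −E₁ − 6·E₂, S₂ = 6·E₂; reading off coefficients, c₁ = [-1, 0] and c₂ = [-6, 6].
Hence T = [2, -3] (x) [1, -1] (x) [-1, 0] + [2, 1] (x) [0, 1] (x) [-6, 6], so rank(T) ≤ 2.
These bounds meet, so rank(T) = 2.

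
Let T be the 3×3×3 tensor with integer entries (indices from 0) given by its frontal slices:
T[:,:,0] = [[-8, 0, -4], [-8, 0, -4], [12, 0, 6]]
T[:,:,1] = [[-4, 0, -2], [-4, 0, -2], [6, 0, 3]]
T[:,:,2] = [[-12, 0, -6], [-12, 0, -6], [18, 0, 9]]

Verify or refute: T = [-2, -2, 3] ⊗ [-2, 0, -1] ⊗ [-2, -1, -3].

Reconstruct entrywise from the claimed factors. For example, T[0,1,1] = 0 and Σₗ aₗ[0]bₗ[1]cₗ[1] = (-2)·(0)·(-1) = 0; checking all 27 entries, every one matches. The claim holds.

Yes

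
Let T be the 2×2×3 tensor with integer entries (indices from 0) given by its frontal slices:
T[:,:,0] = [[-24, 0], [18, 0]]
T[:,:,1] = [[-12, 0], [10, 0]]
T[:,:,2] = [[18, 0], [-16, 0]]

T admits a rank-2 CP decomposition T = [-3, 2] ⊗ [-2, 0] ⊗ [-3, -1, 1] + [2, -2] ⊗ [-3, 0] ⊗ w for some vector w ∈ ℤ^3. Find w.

Subtract the known terms from T to get the rank-1 residual R = [2, -2] ⊗ [-3, 0] ⊗ w, so R[i,j,k] = a[i]·b[j]·w[k]. Pick indices with nonzero a[0]·b[0] = (2)·(-3) = -6. Only the fibre through (0,0,·) is needed: R[0,0,:] = T[0,0,:] − Σₗ aₗ[0]bₗ[0]cₗ = [-24, -12, 18] − (-3)·(-2)·[-3, -1, 1] = [-6, -6, 12]. Then w[k] = R[0,0,k] / -6 for each k, giving w = [-6, -6, 12] / -6 = [1, 1, -2].

w = [1, 1, -2]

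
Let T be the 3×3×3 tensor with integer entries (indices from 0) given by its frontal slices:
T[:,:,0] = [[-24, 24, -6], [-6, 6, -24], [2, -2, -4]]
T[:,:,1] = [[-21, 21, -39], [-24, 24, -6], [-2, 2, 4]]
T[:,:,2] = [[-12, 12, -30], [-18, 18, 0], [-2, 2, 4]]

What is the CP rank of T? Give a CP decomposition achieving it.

Lower bound: in the mode-2 unfolding of T (rows indexed by j, columns by (i,k)) the 2×2 minor on rows j ∈ {0, 2}, columns (i,k) ∈ {(0,0), (0,1)} is det [[-24, -21], [-6, -39]] = 810 ≠ 0, so that unfolding has rank ≥ 2 and hence rank(T) ≥ 2 (CP rank is at least every unfolding rank, though it can be larger).
Upper bound: with S_k = T[:,:,k], the two rank-1 terms a₁b₁ᵀ, a₂b₂ᵀ are the rank-1 members of the pencil x·S₀ + y·S₁.
The 2×2 minor of x·S₀ + y·S₁ on rows {0,1}, columns {0,2} is 540·x² + 270·xy − 810·y² = 270·(2·x + 3·y)(x − y), vanishing at (x:y) = (3:-2) and (1:1).
M₁ = 3·S₀ − 2·S₁ = [[-30, 30, 60], [30, -30, -60], [10, -10, -20]] = (-10)·[3, -3, -1][1, -1, -2]ᵀ and M₂ = S₀ + S₁ = [[-45, 45, -45], [-30, 30, -30], [0, 0, 0]] = (-15)·[3, 2, 0][1, -1, 1]ᵀ, so take a₁ = [3, -3, -1], b₁ = [1, -1, -2], a₂ = [3, 2, 0], b₂ = [1, -1, 1].
Each slice is an integer combination of E₁ = a₁b₁ᵀ and E₂ = a₂b₂ᵀ: S₀ = −2·E₁ − 6·E₂, S₁ = 2·E₁ − 9·E₂, S₂ = 2·E₁ − 6·E₂; reading off coefficients, c₁ = [-2, 2, 2] and c₂ = [-6, -9, -6].
Hence T = [3, -3, -1] ⊗ [1, -1, -2] ⊗ [-2, 2, 2] + [3, 2, 0] ⊗ [1, -1, 1] ⊗ [-6, -9, -6], so rank(T) ≤ 2.
These bounds meet, so rank(T) = 2.

rank(T) = 2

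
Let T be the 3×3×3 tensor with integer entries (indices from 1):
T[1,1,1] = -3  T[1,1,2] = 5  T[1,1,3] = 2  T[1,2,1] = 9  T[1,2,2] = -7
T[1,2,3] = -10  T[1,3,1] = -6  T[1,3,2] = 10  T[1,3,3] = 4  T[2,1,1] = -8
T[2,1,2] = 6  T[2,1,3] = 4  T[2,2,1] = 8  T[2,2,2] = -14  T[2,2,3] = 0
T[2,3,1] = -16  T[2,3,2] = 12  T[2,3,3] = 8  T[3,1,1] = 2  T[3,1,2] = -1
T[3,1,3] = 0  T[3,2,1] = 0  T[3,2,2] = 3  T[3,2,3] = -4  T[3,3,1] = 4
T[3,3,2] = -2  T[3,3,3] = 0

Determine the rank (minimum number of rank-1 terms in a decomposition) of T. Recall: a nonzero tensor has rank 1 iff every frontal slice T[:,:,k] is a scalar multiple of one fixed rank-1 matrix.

3

Lower bound: in the mode-1 unfolding of T (rows indexed by i, columns by (j,k)) the 3×3 minor on rows i ∈ {1, 2, 3}, columns (j,k) ∈ {(1,1), (1,2), (1,3)} is det [[-3, 5, 2], [-8, 6, 4], [2, -1, 0]] = 20 ≠ 0, so that unfolding has rank ≥ 3 and hence rank(T) ≥ 3 (CP rank is at least every unfolding rank, though it can be larger).
Upper bound: T is a sum of 3 rank-1 terms, T = (0, 2, -1) ⊗ (1, -1, 2) ⊗ (-1, 2, -2) + (1, -2, 1) ⊗ (1, 1, 2) ⊗ (1, 1, -2) + (1, 1, 0) ⊗ (1, -2, 2) ⊗ (-4, 4, 4) (one valid choice — decompositions are not unique — normalised so each a, b is primitive with positive first nonzero entry; check it by expanding all entries), so rank(T) ≤ 3.
These bounds meet, so rank(T) = 3.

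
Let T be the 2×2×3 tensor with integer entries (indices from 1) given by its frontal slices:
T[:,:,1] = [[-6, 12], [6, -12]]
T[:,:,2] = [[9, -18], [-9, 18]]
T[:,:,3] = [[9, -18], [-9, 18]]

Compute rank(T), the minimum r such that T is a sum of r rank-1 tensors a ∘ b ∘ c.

1

Lower bound: T ≠ 0 (e.g. T[1,1,1] = -6), so rank(T) ≥ 1.
Upper bound: if T = a ∘ b ∘ c then every fibre of T is a multiple of the corresponding factor, so read the factors off the fibres through the nonzero entry T[1,1,1] = -6.
The mode-1 fibre T[:,1,1] = [-6, 6] gives a = [1, -1] (primitive direction); the mode-2 fibre T[1,:,1] = [-6, 12] gives b = [1, -2]; then c[k] = T[1,1,k] / (a[1]·b[1]) = [-6, 9, 9] / 1 = [-6, 9, 9].
Expanding [1, -1] ∘ [1, -2] ∘ [-6, 9, 9] reproduces all 12 entries of T, so T = [1, -1] ∘ [1, -2] ∘ [-6, 9, 9] and rank(T) ≤ 1.
These bounds meet, so rank(T) = 1.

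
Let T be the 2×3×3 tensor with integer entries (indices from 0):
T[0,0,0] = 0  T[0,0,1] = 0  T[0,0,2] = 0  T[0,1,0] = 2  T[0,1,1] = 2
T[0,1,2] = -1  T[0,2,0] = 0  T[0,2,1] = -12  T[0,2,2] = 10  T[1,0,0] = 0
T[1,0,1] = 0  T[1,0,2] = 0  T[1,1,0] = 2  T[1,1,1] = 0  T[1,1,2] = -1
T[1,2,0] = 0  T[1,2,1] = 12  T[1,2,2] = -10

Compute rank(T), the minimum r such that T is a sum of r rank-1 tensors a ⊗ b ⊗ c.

Lower bound: in the mode-3 unfolding of T (rows indexed by k, columns by (i,j)) the 3×3 minor on rows k ∈ {0, 1, 2}, columns (i,j) ∈ {(0,1), (0,2), (1,1)} is det [[2, 0, 2], [2, -12, 0], [-1, 10, -1]] = 40 ≠ 0, so that unfolding has rank ≥ 3 and hence rank(T) ≥ 3 (CP rank is at least every unfolding rank, though it can be larger).
Upper bound: T is a sum of 3 rank-1 terms, T = [0, 1] ⊗ [0, 1, 0] ⊗ [4, 2, -2] + [1, -1] ⊗ [0, 0, 1] ⊗ [4, -8, 8] + [1, -1] ⊗ [0, 1, -2] ⊗ [2, 2, -1] (written with every a and b primitive with positive leading entry and the scale carried by c; CP decompositions are not unique, and this one is verified by expanding entrywise), so rank(T) ≤ 3.
These bounds meet, so rank(T) = 3.

3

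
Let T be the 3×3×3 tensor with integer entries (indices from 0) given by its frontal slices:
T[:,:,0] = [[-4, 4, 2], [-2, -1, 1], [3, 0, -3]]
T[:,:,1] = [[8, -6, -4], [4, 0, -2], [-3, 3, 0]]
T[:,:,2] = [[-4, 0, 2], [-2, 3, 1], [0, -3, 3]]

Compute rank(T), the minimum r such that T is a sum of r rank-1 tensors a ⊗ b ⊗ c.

Lower bound: in the mode-2 unfolding of T (rows indexed by j, columns by (i,k)) the 3×3 minor on rows j ∈ {0, 1, 2}, columns (i,k) ∈ {(0,0), (0,1), (2,0)} is det [[-4, 8, 3], [4, -6, 0], [2, -4, -3]] = 12 ≠ 0, so that unfolding has rank ≥ 3 and hence rank(T) ≥ 3 (CP rank is at least every unfolding rank, though it can be larger).
Upper bound: T is a sum of 3 rank-1 terms, T = [0, 0, 1] ⊗ [1, 1, -2] ⊗ [1, 1, -2] + [1, -1, 0] ⊗ [0, 1, 0] ⊗ [2, -2, -2] + [2, 1, -1] ⊗ [2, -1, -1] ⊗ [-1, 2, -1] (one valid choice — decompositions are not unique — normalised so each a, b is primitive with positive first nonzero entry; check it by expanding all entries), so rank(T) ≤ 3.
These bounds meet, so rank(T) = 3.

3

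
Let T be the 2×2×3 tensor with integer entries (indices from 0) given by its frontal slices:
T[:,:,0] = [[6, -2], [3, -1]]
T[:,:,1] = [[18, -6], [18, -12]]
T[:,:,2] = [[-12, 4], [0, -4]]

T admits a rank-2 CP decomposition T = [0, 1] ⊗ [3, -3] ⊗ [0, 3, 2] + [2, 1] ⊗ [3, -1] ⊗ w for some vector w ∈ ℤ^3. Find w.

w = [1, 3, -2]

Subtract the known terms from T to get the rank-1 residual R = [2, 1] ⊗ [3, -1] ⊗ w, so R[i,j,k] = a[i]·b[j]·w[k]. Pick indices with nonzero a[0]·b[0] = (2)·(3) = 6. Only the fibre through (0,0,·) is needed: R[0,0,:] = T[0,0,:] − Σₗ aₗ[0]bₗ[0]cₗ = [6, 18, -12] − (0)·(3)·[0, 3, 2] = [6, 18, -12]. Then w[k] = R[0,0,k] / 6 for each k, giving w = [6, 18, -12] / 6 = [1, 3, -2].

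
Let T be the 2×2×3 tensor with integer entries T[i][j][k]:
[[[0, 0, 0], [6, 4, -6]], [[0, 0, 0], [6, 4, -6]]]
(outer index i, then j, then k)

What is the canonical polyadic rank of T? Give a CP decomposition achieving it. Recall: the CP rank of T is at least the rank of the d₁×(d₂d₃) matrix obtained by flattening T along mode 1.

rank(T) = 1

Lower bound: T ≠ 0 (e.g. T[0,1,0] = 6), so rank(T) ≥ 1.
Upper bound: if T = a ⊗ b ⊗ c then every fibre of T is a multiple of the corresponding factor, so read the factors off the fibres through the nonzero entry T[0,1,0] = 6.
The mode-1 fibre T[:,1,0] = [6, 6] gives a = [1, 1] (primitive direction); the mode-2 fibre T[0,:,0] = [0, 6] gives b = [0, 1]; then c[k] = T[0,1,k] / (a[0]·b[1]) = [6, 4, -6] / 1 = [6, 4, -6].
Expanding [1, 1] ⊗ [0, 1] ⊗ [6, 4, -6] reproduces all 12 entries of T, so T = [1, 1] ⊗ [0, 1] ⊗ [6, 4, -6] and rank(T) ≤ 1.
These bounds meet, so rank(T) = 1.
Check entry T[0,1,1] = 4: (1)·(1)·(4) = 4.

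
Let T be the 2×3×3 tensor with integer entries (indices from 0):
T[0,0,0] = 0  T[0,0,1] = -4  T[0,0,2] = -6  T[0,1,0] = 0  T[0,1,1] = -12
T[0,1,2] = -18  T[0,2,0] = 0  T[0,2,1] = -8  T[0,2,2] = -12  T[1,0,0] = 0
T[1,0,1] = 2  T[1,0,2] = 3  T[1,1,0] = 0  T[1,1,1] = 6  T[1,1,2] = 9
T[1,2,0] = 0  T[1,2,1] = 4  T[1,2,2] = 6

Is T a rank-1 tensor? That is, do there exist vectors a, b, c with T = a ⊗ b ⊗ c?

Yes

The mode-1 fibre T[:,0,1] = [-4, 2] gives a = [2, -1] (primitive direction); the mode-2 fibre T[0,:,1] = [-4, -12, -8] gives b = [1, 3, 2]; then c[k] = T[0,0,k] / (a[0]·b[0]) = [0, -4, -6] / 2 = [0, -2, -3].
Expanding [2, -1] ⊗ [1, 3, 2] ⊗ [0, -2, -3] reproduces all 18 entries of T, so T = [2, -1] ⊗ [1, 3, 2] ⊗ [0, -2, -3] and rank(T) ≤ 1.
Equivalently every frontal slice T[:,:,k] is c[k] times the rank-1 matrix [2, -1] ⊗ [1, 3, 2]. So T has rank 1 (it is nonzero).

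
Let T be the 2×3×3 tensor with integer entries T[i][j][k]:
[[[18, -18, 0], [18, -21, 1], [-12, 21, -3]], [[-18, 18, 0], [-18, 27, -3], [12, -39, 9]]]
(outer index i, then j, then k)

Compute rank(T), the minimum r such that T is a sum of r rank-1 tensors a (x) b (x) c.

Lower bound: the mode-1 unfolding of T (rows indexed by i, columns by (j,k) = (0,0), (0,1), (0,2), (1,0), (1,1), (1,2), (2,0), (2,1), (2,2)) is [[18, -18, 0, 18, -21, 1, -12, 21, -3], [-18, 18, 0, -18, 27, -3, 12, -39, 9]].
There the 2×2 minor on rows i ∈ {0, 1}, columns (j,k) ∈ {(0,0), (1,1)} is det [[18, -21], [-18, 27]] = 108 ≠ 0, so this unfolding has rank ≥ 2; CP rank is at least every unfolding rank, so rank(T) ≥ 2. (Flattening ranks never certify an upper bound on CP rank; for that we must actually write T with 2 rank-1 terms.)
Upper bound — finding two terms. Write S_k = T[:,:,k] for the frontal slices: S₀ = [[18, 18, -12], [-18, -18, 12]], S₁ = [[-18, -21, 21], [18, 27, -39]], S₂ = [[0, 1, -3], [0, -3, 9]].
If T = a₁ (x) b₁ (x) c₁ + a₂ (x) b₂ (x) c₂ then each S_k = c₁[k]·a₁b₁ᵀ + c₂[k]·a₂b₂ᵀ. S₀ and S₁ are linearly independent, so a₁b₁ᵀ and a₂b₂ᵀ must span the same plane of matrices: they are the rank-1 matrices of the form x·S₀ + y·S₁.
The 2×2 minor of x·S₀ + y·S₁ on rows {0,1}, columns {0,1} is 108·xy − 108·y² = 108·(x − y)(y), vanishing at (x:y) = (1:1) and (1:0).
M₁ = S₀ + S₁ = [[0, -3, 9], [0, 9, -27]] = (-3)·[1, -3][0, 1, -3]ᵀ and M₂ = S₀ = [[18, 18, -12], [-18, -18, 12]] = 6·[1, -1][3, 3, -2]ᵀ, so take a₁ = [1, -3], b₁ = [0, 1, -3], a₂ = [1, -1], b₂ = [3, 3, -2].
Each slice is an integer combination of E₁ = a₁b₁ᵀ and E₂ = a₂b₂ᵀ: S₀ = 6·E₂, S₁ = −3·E₁ − 6·E₂, S₂ = E₁; reading off coefficients, c₁ = [0, -3, 1] and c₂ = [6, -6, 0].
Hence T = [1, -3] (x) [0, 1, -3] (x) [0, -3, 1] + [1, -1] (x) [3, 3, -2] (x) [6, -6, 0], so rank(T) ≤ 2.
These bounds meet, so rank(T) = 2.

2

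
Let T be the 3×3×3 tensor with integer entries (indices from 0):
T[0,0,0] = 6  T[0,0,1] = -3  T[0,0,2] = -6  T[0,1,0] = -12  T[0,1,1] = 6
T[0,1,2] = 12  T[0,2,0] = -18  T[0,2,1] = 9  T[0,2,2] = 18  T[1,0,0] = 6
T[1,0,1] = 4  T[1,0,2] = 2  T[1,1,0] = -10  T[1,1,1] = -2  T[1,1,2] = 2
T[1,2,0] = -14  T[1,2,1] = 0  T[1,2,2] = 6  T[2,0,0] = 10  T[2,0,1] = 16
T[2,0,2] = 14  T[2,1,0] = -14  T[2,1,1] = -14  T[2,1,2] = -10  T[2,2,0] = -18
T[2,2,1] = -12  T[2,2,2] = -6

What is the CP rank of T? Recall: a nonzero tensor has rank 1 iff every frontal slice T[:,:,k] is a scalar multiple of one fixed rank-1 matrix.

2

Lower bound: the mode-1 unfolding of T (rows indexed by i, columns by (j,k) = (0,0), (0,1), (0,2), (1,0), (1,1), (1,2), (2,0), (2,1), (2,2)) is [[6, -3, -6, -12, 6, 12, -18, 9, 18], [6, 4, 2, -10, -2, 2, -14, 0, 6], [10, 16, 14, -14, -14, -10, -18, -12, -6]].
There the 2×2 minor on rows i ∈ {0, 1}, columns (j,k) ∈ {(0,0), (0,1)} is det [[6, -3], [6, 4]] = 42 ≠ 0, so this unfolding has rank ≥ 2; CP rank is at least every unfolding rank, so rank(T) ≥ 2. (This is only a lower bound: in general the CP rank may exceed every unfolding rank, so we still need to exhibit 2 rank-1 terms summing to T.)
Upper bound — finding two terms. Write S_k = T[:,:,k] for the frontal slices: S₀ = [[6, -12, -18], [6, -10, -14], [10, -14, -18]], S₁ = [[-3, 6, 9], [4, -2, 0], [16, -14, -12]], S₂ = [[-6, 12, 18], [2, 2, 6], [14, -10, -6]].
If T = a₁ ⊗ b₁ ⊗ c₁ + a₂ ⊗ b₂ ⊗ c₂ then each S_k = c₁[k]·a₁b₁ᵀ + c₂[k]·a₂b₂ᵀ. S₀ and S₁ are linearly independent, so a₁b₁ᵀ and a₂b₂ᵀ must span the same plane of matrices: they are the rank-1 matrices of the form x·S₀ + y·S₁.
The 2×2 minor of x·S₀ + y·S₁ on rows {0,1}, columns {0,1} is 12·x² + 30·xy − 18·y² = 6·(x + 3·y)(2·x − y), vanishing at (x:y) = (3:-1) and (1:2).
M₁ = 3·S₀ − S₁ = [[21, -42, -63], [14, -28, -42], [14, -28, -42]] = 7·[3, 2, 2][1, -2, -3]ᵀ and M₂ = S₀ + 2·S₁ = [[0, 0, 0], [14, -14, -14], [42, -42, -42]] = 14·[0, 1, 3][1, -1, -1]ᵀ, so take a₁ = [3, 2, 2], b₁ = [1, -2, -3], a₂ = [0, 1, 3], b₂ = [1, -1, -1].
Each slice is an integer combination of E₁ = a₁b₁ᵀ and E₂ = a₂b₂ᵀ: S₀ = 2·E₁ + 2·E₂, S₁ = −E₁ + 6·E₂, S₂ = −2·E₁ + 6·E₂; reading off coefficients, c₁ = [2, -1, -2] and c₂ = [2, 6, 6].
Hence T = [3, 2, 2] ⊗ [1, -2, -3] ⊗ [2, -1, -2] + [0, 1, 3] ⊗ [1, -1, -1] ⊗ [2, 6, 6], so rank(T) ≤ 2.
These bounds meet, so rank(T) = 2.
Check entry T[2,0,0] = 10: (2)·(1)·(2) + (3)·(1)·(2) = 10.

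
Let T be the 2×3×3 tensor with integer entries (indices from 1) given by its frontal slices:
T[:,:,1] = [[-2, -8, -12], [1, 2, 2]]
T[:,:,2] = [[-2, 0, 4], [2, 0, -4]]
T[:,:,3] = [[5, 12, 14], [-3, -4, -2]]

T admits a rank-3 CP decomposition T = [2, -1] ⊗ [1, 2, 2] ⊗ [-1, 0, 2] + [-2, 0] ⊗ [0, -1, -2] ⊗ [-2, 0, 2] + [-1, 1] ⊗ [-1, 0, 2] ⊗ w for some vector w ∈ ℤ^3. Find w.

Subtract the known terms from T to get the rank-1 residual R = [-1, 1] ⊗ [-1, 0, 2] ⊗ w, so R[i,j,k] = a[i]·b[j]·w[k]. Pick indices with nonzero a[1]·b[1] = (-1)·(-1) = 1. Only the fibre through (1,1,·) is needed: R[1,1,:] = T[1,1,:] − Σₗ aₗ[1]bₗ[1]cₗ = [-2, -2, 5] − (2)·(1)·[-1, 0, 2] − (-2)·(0)·[-2, 0, 2] = [0, -2, 1]. Then w[k] = R[1,1,k] / 1 for each k, giving w = [0, -2, 1] / 1 = [0, -2, 1].

w = [0, -2, 1]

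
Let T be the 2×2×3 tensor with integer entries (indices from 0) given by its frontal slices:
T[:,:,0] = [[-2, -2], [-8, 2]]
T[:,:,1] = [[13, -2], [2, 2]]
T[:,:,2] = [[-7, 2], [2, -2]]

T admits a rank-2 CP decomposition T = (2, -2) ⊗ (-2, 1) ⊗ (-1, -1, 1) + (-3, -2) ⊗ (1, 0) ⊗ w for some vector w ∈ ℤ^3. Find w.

Subtract the known terms from T to get the rank-1 residual R = (-3, -2) ⊗ (1, 0) ⊗ w, so R[i,j,k] = a[i]·b[j]·w[k]. Pick indices with nonzero a[0]·b[0] = (-3)·(1) = -3. Only the fibre through (0,0,·) is needed: R[0,0,:] = T[0,0,:] − Σₗ aₗ[0]bₗ[0]cₗ = [-2, 13, -7] − (2)·(-2)·(-1, -1, 1) = [-6, 9, -3]. Then w[k] = R[0,0,k] / -3 for each k, giving w = [-6, 9, -3] / -3 = (2, -3, 1).

w = (2, -3, 1)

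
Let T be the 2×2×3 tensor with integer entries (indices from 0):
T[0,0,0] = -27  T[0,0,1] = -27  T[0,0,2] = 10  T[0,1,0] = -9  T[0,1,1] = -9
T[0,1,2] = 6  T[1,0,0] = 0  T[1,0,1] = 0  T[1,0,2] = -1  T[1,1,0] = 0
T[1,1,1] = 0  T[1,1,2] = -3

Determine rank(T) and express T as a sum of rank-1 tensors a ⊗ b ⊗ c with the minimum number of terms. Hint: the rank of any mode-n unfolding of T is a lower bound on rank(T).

Lower bound: in the mode-1 unfolding of T (rows indexed by i, columns by (j,k)) the 2×2 minor on rows i ∈ {0, 1}, columns (j,k) ∈ {(0,0), (0,2)} is det [[-27, 10], [0, -1]] = 27 ≠ 0, so that unfolding has rank ≥ 2 and hence rank(T) ≥ 2 (CP rank is at least every unfolding rank, though it can be larger).
Upper bound: with S_k = T[:,:,k], the two rank-1 terms a₁b₁ᵀ, a₂b₂ᵀ are the rank-1 members of the pencil x·S₀ + y·S₂.
det(x·S₀ + y·S₂) is 72·xy − 24·y² = 24·(3·x − y)(y), vanishing at (x:y) = (1:3) and (1:0).
M₁ = S₀ + 3·S₂ = [[3, 9], [-3, -9]] = 3·[1, -1][1, 3]ᵀ and M₂ = S₀ = [[-27, -9], [0, 0]] = (-9)·[1, 0][3, 1]ᵀ, so take a₁ = [1, -1], b₁ = [1, 3], a₂ = [1, 0], b₂ = [3, 1].
Each slice is an integer combination of E₁ = a₁b₁ᵀ and E₂ = a₂b₂ᵀ: S₀ = −9·E₂, S₁ = −9·E₂, S₂ = E₁ + 3·E₂; reading off coefficients, c₁ = [0, 0, 1] and c₂ = [-9, -9, 3].
Hence T = [1, -1] ⊗ [1, 3] ⊗ [0, 0, 1] + [1, 0] ⊗ [3, 1] ⊗ [-9, -9, 3], so rank(T) ≤ 2.
These bounds meet, so rank(T) = 2.

rank(T) = 2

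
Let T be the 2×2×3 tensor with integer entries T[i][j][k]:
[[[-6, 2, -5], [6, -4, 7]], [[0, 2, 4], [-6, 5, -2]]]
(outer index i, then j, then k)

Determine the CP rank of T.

3

Lower bound: the mode-3 unfolding of T (rows indexed by k, columns by (i,j) = (0,0), (0,1), (1,0), (1,1)) is [[-6, 6, 0, -6], [2, -4, 2, 5], [-5, 7, 4, -2]].
There the 3×3 minor on rows k ∈ {0, 1, 2}, columns (i,j) ∈ {(0,0), (0,1), (1,0)} is det [[-6, 6, 0], [2, -4, 2], [-5, 7, 4]] = 72 ≠ 0, so this unfolding has rank ≥ 3; CP rank is at least every unfolding rank, so rank(T) ≥ 3. (Flattening ranks never certify an upper bound on CP rank; for that we must actually write T with 3 rank-1 terms.)
Upper bound: T is a sum of 3 rank-1 terms, T = [1, -2] ∘ [1, 1] ∘ [2, -2, 1] + [1, 1] ∘ [1, 1] ∘ [0, 0, 2] + [2, -1] ∘ [2, -1] ∘ [-2, 1, -2] (written with every a and b primitive with positive leading entry and the scale carried by c; CP decompositions are not unique, and this one is verified by expanding entrywise), so rank(T) ≤ 3.
These bounds meet, so rank(T) = 3.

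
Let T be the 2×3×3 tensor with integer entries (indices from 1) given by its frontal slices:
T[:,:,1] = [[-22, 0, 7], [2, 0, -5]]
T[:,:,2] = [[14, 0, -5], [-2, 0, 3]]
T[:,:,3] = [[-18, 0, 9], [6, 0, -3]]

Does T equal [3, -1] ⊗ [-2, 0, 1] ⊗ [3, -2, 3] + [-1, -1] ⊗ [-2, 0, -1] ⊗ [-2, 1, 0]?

Reconstruct entrywise from the claimed factors. For example, T[1,2,2] = 0 and Σₗ aₗ[1]bₗ[2]cₗ[2] = (3)·(0)·(-2) + (-1)·(0)·(1) = 0; checking all 18 entries, every one matches. The claim holds.

Yes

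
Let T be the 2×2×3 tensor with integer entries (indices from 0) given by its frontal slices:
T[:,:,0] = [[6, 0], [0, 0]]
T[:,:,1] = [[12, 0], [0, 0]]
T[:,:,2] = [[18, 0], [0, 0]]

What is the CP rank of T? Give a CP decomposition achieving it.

Lower bound: T ≠ 0 (e.g. T[0,0,0] = 6), so rank(T) ≥ 1.
Upper bound: if T = a ⊗ b ⊗ c then every fibre of T is a multiple of the corresponding factor, so read the factors off the fibres through the nonzero entry T[0,0,0] = 6.
The mode-1 fibre T[:,0,0] = [6, 0] gives a = (1, 0) (primitive direction); the mode-2 fibre T[0,:,0] = [6, 0] gives b = (1, 0); then c[k] = T[0,0,k] / (a[0]·b[0]) = [6, 12, 18] / 1 = (6, 12, 18).
Expanding (1, 0) ⊗ (1, 0) ⊗ (6, 12, 18) reproduces all 12 entries of T, so T = (1, 0) ⊗ (1, 0) ⊗ (6, 12, 18) and rank(T) ≤ 1.
These bounds meet, so rank(T) = 1.

rank(T) = 1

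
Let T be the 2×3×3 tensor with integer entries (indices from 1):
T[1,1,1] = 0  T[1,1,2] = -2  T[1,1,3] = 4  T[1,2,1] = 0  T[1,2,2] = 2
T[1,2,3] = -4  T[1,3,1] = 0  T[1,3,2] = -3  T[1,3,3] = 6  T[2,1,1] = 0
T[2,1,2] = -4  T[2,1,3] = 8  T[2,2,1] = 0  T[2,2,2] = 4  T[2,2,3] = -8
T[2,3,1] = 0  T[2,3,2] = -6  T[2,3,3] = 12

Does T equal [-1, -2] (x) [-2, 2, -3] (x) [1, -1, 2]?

No

Reconstruct entry (1,1,1) from the claimed factors: Σₗ aₗ[1]bₗ[1]cₗ[1] = (-1)·(-2)·(1) = 2, but T[1,1,1] = 0. The claim is false.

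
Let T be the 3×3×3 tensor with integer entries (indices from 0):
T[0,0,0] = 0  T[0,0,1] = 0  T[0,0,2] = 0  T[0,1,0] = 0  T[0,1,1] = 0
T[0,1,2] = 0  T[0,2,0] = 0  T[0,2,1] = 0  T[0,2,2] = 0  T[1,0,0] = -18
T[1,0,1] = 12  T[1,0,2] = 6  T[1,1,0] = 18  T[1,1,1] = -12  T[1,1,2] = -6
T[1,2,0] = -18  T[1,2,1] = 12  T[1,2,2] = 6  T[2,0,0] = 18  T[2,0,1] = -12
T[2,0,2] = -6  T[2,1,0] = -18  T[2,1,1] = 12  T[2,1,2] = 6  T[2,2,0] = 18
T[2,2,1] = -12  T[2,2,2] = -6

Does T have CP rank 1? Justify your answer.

The mode-1 fibre T[:,0,0] = [0, -18, 18] gives a = (0, 1, -1) (primitive direction); the mode-2 fibre T[1,:,0] = [-18, 18, -18] gives b = (1, -1, 1); then c[k] = T[1,0,k] / (a[1]·b[0]) = [-18, 12, 6] / 1 = (-18, 12, 6).
Expanding (0, 1, -1) ⊗ (1, -1, 1) ⊗ (-18, 12, 6) reproduces all 27 entries of T, so T = (0, 1, -1) ⊗ (1, -1, 1) ⊗ (-18, 12, 6) and rank(T) ≤ 1.
Equivalently every frontal slice T[:,:,k] is c[k] times the rank-1 matrix (0, 1, -1) ⊗ (1, -1, 1). So T has rank 1 (it is nonzero).

Yes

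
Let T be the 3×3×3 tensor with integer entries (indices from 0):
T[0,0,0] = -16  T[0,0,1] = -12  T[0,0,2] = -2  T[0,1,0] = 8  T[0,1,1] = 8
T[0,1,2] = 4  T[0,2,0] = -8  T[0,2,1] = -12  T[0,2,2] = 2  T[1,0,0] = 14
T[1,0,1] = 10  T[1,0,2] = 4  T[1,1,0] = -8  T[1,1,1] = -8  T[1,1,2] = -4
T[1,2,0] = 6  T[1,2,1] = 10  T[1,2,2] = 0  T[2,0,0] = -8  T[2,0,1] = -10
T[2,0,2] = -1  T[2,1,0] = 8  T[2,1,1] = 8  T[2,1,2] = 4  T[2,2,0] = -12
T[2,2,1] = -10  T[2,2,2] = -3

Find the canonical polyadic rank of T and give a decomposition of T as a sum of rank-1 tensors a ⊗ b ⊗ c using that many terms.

Lower bound: in the mode-3 unfolding of T (rows indexed by k, columns by (i,j)) the 3×3 minor on rows k ∈ {0, 1, 2}, columns (i,j) ∈ {(0,0), (0,1), (0,2)} is det [[-16, 8, -8], [-12, 8, -12], [-2, 4, 2]] = -384 ≠ 0, so that unfolding has rank ≥ 3 and hence rank(T) ≥ 3 (CP rank is at least every unfolding rank, though it can be larger).
Upper bound: T is a sum of 3 rank-1 terms, T = (1, -1, 1) ⊗ (1, -1, 1) ⊗ (-8, -8, -4) + (2, -2, -1) ⊗ (1, 0, -1) ⊗ (-2, 0, -1) + (2, -1, 1) ⊗ (1, 0, 1) ⊗ (-2, -2, 2) (one valid choice — decompositions are not unique — normalised so each a, b is primitive with positive first nonzero entry; check it by expanding all entries), so rank(T) ≤ 3.
These bounds meet, so rank(T) = 3.

rank(T) = 3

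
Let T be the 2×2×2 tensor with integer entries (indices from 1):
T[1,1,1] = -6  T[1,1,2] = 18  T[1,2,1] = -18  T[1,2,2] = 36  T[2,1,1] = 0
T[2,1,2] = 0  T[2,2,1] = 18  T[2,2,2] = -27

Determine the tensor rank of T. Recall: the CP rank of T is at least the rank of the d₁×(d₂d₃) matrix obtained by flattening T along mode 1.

Lower bound: the mode-2 unfolding of T (rows indexed by j, columns by (i,k) = (1,1), (1,2), (2,1), (2,2)) is [[-6, 18, 0, 0], [-18, 36, 18, -27]].
There the 2×2 minor on rows j ∈ {1, 2}, columns (i,k) ∈ {(1,1), (1,2)} is det [[-6, 18], [-18, 36]] = 108 ≠ 0, so this unfolding has rank ≥ 2; CP rank is at least every unfolding rank, so rank(T) ≥ 2. (Flattening ranks never certify an upper bound on CP rank; for that we must actually write T with 2 rank-1 terms.)
Upper bound — finding two terms. Write S_k = T[:,:,k] for the frontal slices: S₁ = [[-6, -18], [0, 18]], S₂ = [[18, 36], [0, -27]].
If T = a₁ ⊗ b₁ ⊗ c₁ + a₂ ⊗ b₂ ⊗ c₂ then each S_k = c₁[k]·a₁b₁ᵀ + c₂[k]·a₂b₂ᵀ. S₁ and S₂ are linearly independent, so a₁b₁ᵀ and a₂b₂ᵀ must span the same plane of matrices: they are the rank-1 matrices of the form x·S₁ + y·S₂.
det(x·S₁ + y·S₂) is −108·x² + 486·xy − 486·y² = (-54)·(2·x − 3·y)(x − 3·y), vanishing at (x:y) = (3:2) and (3:1).
M₁ = 3·S₁ + 2·S₂ = [[18, 18], [0, 0]] = 18·[1, 0][1, 1]ᵀ and M₂ = 3·S₁ + S₂ = [[0, -18], [0, 27]] = (-9)·[2, -3][0, 1]ᵀ, so take a₁ = [1, 0], b₁ = [1, 1], a₂ = [2, -3], b₂ = [0, 1].
Each slice is an integer combination of E₁ = a₁b₁ᵀ and E₂ = a₂b₂ᵀ: S₁ = −6·E₁ − 6·E₂, S₂ = 18·E₁ + 9·E₂; reading off coefficients, c₁ = [-6, 18] and c₂ = [-6, 9].
Hence T = [1, 0] ⊗ [1, 1] ⊗ [-6, 18] + [2, -3] ⊗ [0, 1] ⊗ [-6, 9], so rank(T) ≤ 2.
These bounds meet, so rank(T) = 2.
Check entry T[2,1,2] = 0: (0)·(1)·(18) + (-3)·(0)·(9) = 0.

2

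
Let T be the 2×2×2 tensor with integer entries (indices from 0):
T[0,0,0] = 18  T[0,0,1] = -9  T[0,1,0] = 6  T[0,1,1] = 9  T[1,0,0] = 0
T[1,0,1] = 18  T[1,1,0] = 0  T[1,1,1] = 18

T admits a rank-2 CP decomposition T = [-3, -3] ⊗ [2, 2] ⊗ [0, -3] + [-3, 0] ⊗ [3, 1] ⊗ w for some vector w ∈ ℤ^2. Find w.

Subtract the known terms from T to get the rank-1 residual R = [-3, 0] ⊗ [3, 1] ⊗ w, so R[i,j,k] = a[i]·b[j]·w[k]. Pick indices with nonzero a[0]·b[0] = (-3)·(3) = -9. Only the fibre through (0,0,·) is needed: R[0,0,:] = T[0,0,:] − Σₗ aₗ[0]bₗ[0]cₗ = [18, -9] − (-3)·(2)·[0, -3] = [18, -27]. Then w[k] = R[0,0,k] / -9 for each k, giving w = [18, -27] / -9 = [-2, 3].

w = [-2, 3]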